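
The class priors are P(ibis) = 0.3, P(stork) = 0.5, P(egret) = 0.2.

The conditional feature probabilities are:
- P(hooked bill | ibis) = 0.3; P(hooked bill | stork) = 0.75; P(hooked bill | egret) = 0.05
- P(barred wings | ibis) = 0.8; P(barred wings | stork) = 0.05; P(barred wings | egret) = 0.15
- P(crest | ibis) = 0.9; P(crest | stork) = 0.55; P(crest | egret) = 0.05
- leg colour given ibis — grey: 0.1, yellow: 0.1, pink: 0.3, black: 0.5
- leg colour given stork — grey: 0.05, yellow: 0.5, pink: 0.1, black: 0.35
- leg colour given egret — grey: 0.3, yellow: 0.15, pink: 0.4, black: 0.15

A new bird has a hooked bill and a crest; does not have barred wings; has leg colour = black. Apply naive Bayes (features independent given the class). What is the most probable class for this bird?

stork

ibis: 0.3 × 0.3 × (1−0.8) × 0.9 × 0.5 = 0.0081
stork: 0.5 × 0.75 × (1−0.05) × 0.55 × 0.35 = 0.068578125
egret: 0.2 × 0.05 × (1−0.15) × 0.05 × 0.15 = 0.00006375
Highest score → stork.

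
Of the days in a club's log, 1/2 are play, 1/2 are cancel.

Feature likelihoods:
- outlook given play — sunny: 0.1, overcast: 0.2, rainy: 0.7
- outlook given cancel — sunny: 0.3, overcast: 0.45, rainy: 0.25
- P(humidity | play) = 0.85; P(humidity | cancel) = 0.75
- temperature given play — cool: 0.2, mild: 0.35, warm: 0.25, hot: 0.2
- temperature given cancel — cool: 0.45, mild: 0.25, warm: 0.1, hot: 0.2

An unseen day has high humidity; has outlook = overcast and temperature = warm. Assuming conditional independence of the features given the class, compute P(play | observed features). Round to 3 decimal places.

0.557

play: 0.5 × 0.2 × 0.85 × 0.25 = 0.02125
cancel: 0.5 × 0.45 × 0.75 × 0.1 = 0.016875
P(play | x) = 0.02125 / 0.038125 ≈ 0.557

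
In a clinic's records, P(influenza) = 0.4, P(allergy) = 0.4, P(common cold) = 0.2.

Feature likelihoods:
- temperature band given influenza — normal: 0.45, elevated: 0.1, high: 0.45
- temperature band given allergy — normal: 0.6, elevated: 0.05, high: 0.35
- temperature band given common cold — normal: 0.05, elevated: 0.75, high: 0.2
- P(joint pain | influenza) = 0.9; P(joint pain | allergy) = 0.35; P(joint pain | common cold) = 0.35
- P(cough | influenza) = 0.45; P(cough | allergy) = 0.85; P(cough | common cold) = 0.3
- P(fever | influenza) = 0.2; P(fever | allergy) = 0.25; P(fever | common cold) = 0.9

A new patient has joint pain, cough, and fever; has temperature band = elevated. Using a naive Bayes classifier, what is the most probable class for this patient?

influenza: 0.4 × 0.1 × 0.9 × 0.45 × 0.2 = 0.00324
allergy: 0.4 × 0.05 × 0.35 × 0.85 × 0.25 = 0.0014875
common cold: 0.2 × 0.75 × 0.35 × 0.3 × 0.9 = 0.014175
Highest score → common cold.

common cold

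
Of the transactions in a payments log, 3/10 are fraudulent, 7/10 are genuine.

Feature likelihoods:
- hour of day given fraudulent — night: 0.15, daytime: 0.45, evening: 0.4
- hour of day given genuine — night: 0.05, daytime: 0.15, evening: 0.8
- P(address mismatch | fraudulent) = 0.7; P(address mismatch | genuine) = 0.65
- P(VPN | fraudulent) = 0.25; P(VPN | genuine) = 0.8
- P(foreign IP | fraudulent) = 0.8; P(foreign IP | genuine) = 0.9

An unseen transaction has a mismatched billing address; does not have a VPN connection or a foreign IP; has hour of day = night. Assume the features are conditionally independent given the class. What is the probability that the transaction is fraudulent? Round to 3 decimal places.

fraudulent: 0.3 × 0.15 × 0.7 × (1−0.25) × (1−0.8) = 0.004725
genuine: 0.7 × 0.05 × 0.65 × (1−0.8) × (1−0.9) = 0.000455
P(fraudulent | x) = 0.004725 / 0.00518 ≈ 0.912

0.912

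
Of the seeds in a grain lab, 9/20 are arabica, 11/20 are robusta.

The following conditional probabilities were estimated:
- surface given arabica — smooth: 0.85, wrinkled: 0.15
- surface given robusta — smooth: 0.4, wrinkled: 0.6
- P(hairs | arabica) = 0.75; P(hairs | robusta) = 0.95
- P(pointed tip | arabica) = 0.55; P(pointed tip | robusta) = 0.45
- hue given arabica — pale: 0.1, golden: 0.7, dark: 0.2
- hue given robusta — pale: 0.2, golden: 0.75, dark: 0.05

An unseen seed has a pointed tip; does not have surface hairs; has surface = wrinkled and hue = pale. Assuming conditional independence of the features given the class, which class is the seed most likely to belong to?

arabica: 0.45 × 0.15 × (1−0.75) × 0.55 × 0.1 = 0.000928125
robusta: 0.55 × 0.6 × (1−0.95) × 0.45 × 0.2 = 0.001485
Highest score → robusta.

robusta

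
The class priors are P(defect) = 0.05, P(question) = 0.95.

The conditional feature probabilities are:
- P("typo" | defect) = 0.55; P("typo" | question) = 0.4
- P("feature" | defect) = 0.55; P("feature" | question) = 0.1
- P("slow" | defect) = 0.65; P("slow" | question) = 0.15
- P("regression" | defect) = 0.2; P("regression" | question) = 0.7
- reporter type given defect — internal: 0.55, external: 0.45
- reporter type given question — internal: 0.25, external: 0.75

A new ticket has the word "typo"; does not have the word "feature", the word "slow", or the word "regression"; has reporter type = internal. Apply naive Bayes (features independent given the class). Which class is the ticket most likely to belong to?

defect: 0.05 × 0.55 × (1−0.55) × (1−0.65) × (1−0.2) × 0.55 = 0.00190575
question: 0.95 × 0.4 × (1−0.1) × (1−0.15) × (1−0.7) × 0.25 = 0.0218025
Highest score → question.

question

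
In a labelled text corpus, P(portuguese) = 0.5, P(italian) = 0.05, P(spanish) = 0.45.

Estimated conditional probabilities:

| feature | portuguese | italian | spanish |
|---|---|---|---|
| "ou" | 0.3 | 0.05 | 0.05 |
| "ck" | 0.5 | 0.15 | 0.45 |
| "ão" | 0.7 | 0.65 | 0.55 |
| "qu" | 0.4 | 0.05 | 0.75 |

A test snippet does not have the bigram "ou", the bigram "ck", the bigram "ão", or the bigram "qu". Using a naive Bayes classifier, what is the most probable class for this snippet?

portuguese: 0.5 × (1−0.3) × (1−0.5) × (1−0.7) × (1−0.4) = 0.0315
italian: 0.05 × (1−0.05) × (1−0.15) × (1−0.65) × (1−0.05) = 0.0134246875
spanish: 0.45 × (1−0.05) × (1−0.45) × (1−0.55) × (1−0.75) = 0.0264515625
Highest score → portuguese.

portuguese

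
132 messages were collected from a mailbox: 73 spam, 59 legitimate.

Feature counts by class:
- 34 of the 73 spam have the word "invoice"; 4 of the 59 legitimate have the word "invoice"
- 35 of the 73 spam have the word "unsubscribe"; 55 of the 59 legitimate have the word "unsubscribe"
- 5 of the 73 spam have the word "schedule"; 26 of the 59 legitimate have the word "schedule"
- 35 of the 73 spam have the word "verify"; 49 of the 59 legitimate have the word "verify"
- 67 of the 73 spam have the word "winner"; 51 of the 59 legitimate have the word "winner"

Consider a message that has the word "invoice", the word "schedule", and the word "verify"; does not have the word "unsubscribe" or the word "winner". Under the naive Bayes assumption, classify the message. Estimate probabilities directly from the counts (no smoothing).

spam: (73/132) × (34/73) × (38/73) × (5/73) × (35/73) × (6/73) ≈ 0.000361898
legitimate: (59/132) × (4/59) × (4/59) × (26/59) × (49/59) × (8/59) ≈ 0.000101952
Highest score → spam.

spam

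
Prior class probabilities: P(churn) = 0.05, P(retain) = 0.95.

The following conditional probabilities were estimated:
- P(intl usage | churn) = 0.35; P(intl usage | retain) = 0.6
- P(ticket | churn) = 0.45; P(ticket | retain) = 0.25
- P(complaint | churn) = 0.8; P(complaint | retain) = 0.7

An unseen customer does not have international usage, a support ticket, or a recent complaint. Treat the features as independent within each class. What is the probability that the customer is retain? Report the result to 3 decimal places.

churn: 0.05 × (1−0.35) × (1−0.45) × (1−0.8) = 0.003575
retain: 0.95 × (1−0.6) × (1−0.25) × (1−0.7) = 0.0855
P(retain | x) = 0.0855 / 0.089075 ≈ 0.960

0.960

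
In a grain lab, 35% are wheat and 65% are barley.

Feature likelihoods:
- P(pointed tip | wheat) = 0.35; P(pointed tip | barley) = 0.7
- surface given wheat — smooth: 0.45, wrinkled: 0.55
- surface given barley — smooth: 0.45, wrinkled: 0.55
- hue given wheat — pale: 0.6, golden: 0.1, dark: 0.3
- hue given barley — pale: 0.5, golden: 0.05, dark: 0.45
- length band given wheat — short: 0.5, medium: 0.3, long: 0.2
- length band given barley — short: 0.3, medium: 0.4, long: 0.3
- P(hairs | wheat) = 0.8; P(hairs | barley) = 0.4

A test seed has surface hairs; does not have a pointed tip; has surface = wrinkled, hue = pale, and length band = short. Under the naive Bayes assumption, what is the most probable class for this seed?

wheat: 0.35 × (1−0.35) × 0.55 × 0.6 × 0.5 × 0.8 = 0.03003
barley: 0.65 × (1−0.7) × 0.55 × 0.5 × 0.3 × 0.4 = 0.006435
Highest score → wheat.

wheat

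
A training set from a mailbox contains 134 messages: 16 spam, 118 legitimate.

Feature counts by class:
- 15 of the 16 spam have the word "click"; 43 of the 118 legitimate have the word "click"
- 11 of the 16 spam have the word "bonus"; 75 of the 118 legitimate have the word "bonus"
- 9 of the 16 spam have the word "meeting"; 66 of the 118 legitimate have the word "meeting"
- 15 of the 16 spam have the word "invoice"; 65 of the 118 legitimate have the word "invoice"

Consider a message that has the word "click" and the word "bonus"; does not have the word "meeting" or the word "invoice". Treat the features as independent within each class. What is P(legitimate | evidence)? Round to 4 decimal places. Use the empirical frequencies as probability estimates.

0.9505

spam: (16/134) × (15/16) × (11/16) × (7/16) × (1/16) ≈ 0.00210435
legitimate: (118/134) × (43/118) × (75/118) × (52/118) × (53/118) ≈ 0.0403699
P(legitimate | x) = 0.0403699 / 0.04247425 ≈ 0.9505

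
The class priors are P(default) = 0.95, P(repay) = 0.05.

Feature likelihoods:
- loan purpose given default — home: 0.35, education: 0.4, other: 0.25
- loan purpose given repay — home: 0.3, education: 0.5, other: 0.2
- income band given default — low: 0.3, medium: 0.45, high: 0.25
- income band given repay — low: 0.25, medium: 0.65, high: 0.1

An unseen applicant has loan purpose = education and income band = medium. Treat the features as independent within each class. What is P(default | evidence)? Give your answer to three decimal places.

0.913

default: 0.95 × 0.4 × 0.45 = 0.171
repay: 0.05 × 0.5 × 0.65 = 0.01625
P(default | x) = 0.171 / 0.18725 ≈ 0.913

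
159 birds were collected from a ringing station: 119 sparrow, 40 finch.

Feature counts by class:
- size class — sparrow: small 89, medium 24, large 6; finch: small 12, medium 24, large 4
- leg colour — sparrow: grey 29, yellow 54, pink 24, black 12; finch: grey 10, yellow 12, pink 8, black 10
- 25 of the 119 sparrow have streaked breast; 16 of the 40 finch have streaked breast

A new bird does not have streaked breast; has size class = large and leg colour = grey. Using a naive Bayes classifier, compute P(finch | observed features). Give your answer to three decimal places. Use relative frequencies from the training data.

sparrow: (119/159) × (6/119) × (29/119) × (94/119) ≈ 0.00726417
finch: (40/159) × (4/40) × (10/40) × (24/40) ≈ 0.00377358
P(finch | x) = 0.00377358 / 0.01103775 ≈ 0.342

0.342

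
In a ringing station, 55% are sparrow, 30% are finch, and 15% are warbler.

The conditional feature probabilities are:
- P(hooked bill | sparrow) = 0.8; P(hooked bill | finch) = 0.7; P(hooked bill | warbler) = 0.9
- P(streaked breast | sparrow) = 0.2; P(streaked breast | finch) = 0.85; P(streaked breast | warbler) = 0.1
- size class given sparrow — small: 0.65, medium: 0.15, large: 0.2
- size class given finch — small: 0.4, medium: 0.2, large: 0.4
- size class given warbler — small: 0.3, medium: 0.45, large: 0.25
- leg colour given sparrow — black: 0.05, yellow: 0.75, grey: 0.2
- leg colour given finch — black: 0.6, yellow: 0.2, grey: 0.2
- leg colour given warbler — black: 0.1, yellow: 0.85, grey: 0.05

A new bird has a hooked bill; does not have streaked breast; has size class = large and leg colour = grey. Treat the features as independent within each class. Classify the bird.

sparrow: 0.55 × 0.8 × (1−0.2) × 0.2 × 0.2 = 0.01408
finch: 0.3 × 0.7 × (1−0.85) × 0.4 × 0.2 = 0.00252
warbler: 0.15 × 0.9 × (1−0.1) × 0.25 × 0.05 = 0.00151875
Highest score → sparrow.

sparrow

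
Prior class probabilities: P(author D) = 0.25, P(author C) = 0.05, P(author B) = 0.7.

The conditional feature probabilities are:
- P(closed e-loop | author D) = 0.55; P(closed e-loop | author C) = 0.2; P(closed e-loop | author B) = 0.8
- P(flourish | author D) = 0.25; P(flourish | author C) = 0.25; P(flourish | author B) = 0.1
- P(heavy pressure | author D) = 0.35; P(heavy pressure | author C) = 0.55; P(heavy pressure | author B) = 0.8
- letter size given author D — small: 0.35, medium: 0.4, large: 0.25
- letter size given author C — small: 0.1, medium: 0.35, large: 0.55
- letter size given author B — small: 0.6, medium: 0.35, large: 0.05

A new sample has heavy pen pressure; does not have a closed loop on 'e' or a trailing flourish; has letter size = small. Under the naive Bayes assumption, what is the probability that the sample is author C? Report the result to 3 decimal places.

0.023

author D: 0.25 × (1−0.55) × (1−0.25) × 0.35 × 0.35 = 0.0103359375
author C: 0.05 × (1−0.2) × (1−0.25) × 0.55 × 0.1 = 0.00165
author B: 0.7 × (1−0.8) × (1−0.1) × 0.8 × 0.6 = 0.06048
P(author C | x) = 0.00165 / 0.0724659375 ≈ 0.023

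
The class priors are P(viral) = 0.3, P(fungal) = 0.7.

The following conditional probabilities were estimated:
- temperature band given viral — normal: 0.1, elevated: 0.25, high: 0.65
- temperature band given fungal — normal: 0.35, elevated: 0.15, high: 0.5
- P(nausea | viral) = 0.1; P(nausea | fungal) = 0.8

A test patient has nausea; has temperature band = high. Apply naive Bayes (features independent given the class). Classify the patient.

viral: 0.3 × 0.65 × 0.1 = 0.0195
fungal: 0.7 × 0.5 × 0.8 = 0.28
Highest score → fungal.

fungal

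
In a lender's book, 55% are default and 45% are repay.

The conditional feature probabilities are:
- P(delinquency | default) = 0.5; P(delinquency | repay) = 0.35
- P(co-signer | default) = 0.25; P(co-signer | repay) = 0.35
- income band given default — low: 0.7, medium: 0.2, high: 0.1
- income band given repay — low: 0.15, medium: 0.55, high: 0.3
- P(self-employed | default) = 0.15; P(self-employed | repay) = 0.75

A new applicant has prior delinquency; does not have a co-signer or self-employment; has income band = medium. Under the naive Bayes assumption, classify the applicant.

default

default: 0.55 × 0.5 × (1−0.25) × 0.2 × (1−0.15) = 0.0350625
repay: 0.45 × 0.35 × (1−0.35) × 0.55 × (1−0.75) = 0.0140765625
Highest score → default.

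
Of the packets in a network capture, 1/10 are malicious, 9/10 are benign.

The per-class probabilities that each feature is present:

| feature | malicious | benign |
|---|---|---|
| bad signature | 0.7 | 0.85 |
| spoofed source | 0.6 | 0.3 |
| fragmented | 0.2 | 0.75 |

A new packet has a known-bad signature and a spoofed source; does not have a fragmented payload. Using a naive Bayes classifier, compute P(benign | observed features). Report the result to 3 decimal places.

malicious: 0.1 × 0.7 × 0.6 × (1−0.2) = 0.0336
benign: 0.9 × 0.85 × 0.3 × (1−0.75) = 0.057375
P(benign | x) = 0.057375 / 0.090975 ≈ 0.631

0.631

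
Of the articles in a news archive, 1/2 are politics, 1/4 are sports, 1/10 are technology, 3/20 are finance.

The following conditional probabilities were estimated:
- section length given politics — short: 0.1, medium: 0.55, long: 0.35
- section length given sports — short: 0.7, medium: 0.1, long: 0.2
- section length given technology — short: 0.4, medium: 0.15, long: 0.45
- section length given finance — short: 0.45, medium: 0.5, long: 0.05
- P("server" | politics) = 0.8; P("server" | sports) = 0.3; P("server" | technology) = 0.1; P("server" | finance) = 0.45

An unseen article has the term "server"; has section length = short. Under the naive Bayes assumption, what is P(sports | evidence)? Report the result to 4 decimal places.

0.4138

politics: 0.5 × 0.1 × 0.8 = 0.04
sports: 0.25 × 0.7 × 0.3 = 0.0525
technology: 0.1 × 0.4 × 0.1 = 0.004
finance: 0.15 × 0.45 × 0.45 = 0.030375
P(sports | x) = 0.0525 / 0.126875 ≈ 0.4138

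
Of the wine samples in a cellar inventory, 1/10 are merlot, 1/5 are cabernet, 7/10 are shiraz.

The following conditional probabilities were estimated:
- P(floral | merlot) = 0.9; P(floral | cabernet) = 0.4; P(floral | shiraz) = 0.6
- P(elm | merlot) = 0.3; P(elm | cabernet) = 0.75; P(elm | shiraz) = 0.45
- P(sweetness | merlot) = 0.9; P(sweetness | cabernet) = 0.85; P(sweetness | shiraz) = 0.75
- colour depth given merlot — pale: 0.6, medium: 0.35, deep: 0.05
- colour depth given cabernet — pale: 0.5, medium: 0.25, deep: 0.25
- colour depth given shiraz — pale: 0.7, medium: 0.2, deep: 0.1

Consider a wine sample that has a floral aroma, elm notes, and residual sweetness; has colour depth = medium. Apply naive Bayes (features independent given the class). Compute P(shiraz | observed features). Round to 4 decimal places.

0.5715

merlot: 0.1 × 0.9 × 0.3 × 0.9 × 0.35 = 0.008505
cabernet: 0.2 × 0.4 × 0.75 × 0.85 × 0.25 = 0.01275
shiraz: 0.7 × 0.6 × 0.45 × 0.75 × 0.2 = 0.02835
P(shiraz | x) = 0.02835 / 0.049605 ≈ 0.5715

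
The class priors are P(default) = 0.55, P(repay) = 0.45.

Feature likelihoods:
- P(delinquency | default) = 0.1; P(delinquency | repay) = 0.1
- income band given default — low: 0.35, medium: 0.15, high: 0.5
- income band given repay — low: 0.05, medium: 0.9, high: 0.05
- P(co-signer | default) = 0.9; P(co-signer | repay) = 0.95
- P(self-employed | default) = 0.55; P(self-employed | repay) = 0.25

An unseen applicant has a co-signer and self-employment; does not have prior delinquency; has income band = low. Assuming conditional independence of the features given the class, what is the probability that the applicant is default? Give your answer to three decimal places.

default: 0.55 × (1−0.1) × 0.35 × 0.9 × 0.55 = 0.08575875
repay: 0.45 × (1−0.1) × 0.05 × 0.95 × 0.25 = 0.004809375
P(default | x) = 0.08575875 / 0.090568125 ≈ 0.947

0.947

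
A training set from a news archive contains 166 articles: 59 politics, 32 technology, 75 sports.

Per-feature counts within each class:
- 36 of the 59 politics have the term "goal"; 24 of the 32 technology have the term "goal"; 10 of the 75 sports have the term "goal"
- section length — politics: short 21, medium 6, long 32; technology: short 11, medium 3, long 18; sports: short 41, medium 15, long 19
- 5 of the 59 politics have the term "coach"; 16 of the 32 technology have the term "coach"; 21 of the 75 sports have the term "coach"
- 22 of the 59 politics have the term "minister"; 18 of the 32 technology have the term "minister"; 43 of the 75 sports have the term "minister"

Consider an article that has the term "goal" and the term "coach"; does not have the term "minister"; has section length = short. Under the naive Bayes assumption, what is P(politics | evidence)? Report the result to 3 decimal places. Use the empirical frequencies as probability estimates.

0.217

politics: (59/166) × (36/59) × (21/59) × (5/59) × (37/59) ≈ 0.00410232
technology: (32/166) × (24/32) × (11/32) × (16/32) × (14/32) ≈ 0.0108716
sports: (75/166) × (10/75) × (41/75) × (21/75) × (32/75) ≈ 0.00393424
P(politics | x) = 0.00410232 / 0.01890816 ≈ 0.217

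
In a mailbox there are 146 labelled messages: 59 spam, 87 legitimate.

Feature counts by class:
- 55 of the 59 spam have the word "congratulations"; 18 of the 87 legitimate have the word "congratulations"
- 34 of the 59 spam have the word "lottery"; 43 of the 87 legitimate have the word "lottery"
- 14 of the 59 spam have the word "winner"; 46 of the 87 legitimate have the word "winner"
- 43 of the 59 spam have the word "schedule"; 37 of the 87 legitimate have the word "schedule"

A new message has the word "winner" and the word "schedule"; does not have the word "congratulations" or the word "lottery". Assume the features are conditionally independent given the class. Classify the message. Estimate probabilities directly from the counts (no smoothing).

spam: (59/146) × (4/59) × (25/59) × (14/59) × (43/59) ≈ 0.00200765
legitimate: (87/146) × (69/87) × (44/87) × (46/87) × (37/87) ≈ 0.0537466
Highest score → legitimate.

legitimate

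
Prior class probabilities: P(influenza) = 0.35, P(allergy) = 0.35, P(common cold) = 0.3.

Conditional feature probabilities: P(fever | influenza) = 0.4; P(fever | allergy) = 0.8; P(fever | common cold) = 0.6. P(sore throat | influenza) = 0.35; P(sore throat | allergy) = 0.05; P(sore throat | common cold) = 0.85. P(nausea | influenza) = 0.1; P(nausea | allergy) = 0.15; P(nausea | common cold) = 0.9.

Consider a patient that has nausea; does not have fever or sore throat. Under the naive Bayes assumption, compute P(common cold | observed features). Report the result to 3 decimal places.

0.407

influenza: 0.35 × (1−0.4) × (1−0.35) × 0.1 = 0.01365
allergy: 0.35 × (1−0.8) × (1−0.05) × 0.15 = 0.009975
common cold: 0.3 × (1−0.6) × (1−0.85) × 0.9 = 0.0162
P(common cold | x) = 0.0162 / 0.039825 ≈ 0.407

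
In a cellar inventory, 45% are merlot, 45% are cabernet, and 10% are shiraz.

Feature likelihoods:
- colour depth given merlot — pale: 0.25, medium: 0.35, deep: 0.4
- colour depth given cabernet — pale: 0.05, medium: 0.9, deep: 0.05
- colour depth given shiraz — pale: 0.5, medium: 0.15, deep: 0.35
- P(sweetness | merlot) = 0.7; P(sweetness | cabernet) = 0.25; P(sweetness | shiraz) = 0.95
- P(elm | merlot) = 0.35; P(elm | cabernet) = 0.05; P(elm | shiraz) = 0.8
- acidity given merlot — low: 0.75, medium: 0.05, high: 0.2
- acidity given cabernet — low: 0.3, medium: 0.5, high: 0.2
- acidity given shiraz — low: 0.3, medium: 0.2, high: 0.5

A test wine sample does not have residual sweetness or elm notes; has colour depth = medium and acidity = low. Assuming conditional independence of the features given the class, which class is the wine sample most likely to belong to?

cabernet

merlot: 0.45 × 0.35 × (1−0.7) × (1−0.35) × 0.75 = 0.023034375
cabernet: 0.45 × 0.9 × (1−0.25) × (1−0.05) × 0.3 = 0.08656875
shiraz: 0.1 × 0.15 × (1−0.95) × (1−0.8) × 0.3 = 0.000045
Highest score → cabernet.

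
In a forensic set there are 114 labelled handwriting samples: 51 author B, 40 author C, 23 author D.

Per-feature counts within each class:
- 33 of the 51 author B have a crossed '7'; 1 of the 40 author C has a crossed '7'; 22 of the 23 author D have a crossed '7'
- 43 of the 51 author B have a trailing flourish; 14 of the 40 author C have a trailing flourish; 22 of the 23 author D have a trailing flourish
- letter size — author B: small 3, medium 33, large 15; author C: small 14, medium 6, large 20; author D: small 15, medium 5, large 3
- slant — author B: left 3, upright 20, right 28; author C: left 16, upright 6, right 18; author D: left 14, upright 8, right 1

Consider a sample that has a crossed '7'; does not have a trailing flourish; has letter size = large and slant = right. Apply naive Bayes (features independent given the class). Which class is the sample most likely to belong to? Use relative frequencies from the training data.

author B: (51/114) × (33/51) × (8/51) × (15/51) × (28/51) ≈ 0.00733226
author C: (40/114) × (1/40) × (26/40) × (20/40) × (18/40) ≈ 0.00128289
author D: (23/114) × (22/23) × (1/23) × (3/23) × (1/23) ≈ 0.0000475834
Highest score → author B.

author B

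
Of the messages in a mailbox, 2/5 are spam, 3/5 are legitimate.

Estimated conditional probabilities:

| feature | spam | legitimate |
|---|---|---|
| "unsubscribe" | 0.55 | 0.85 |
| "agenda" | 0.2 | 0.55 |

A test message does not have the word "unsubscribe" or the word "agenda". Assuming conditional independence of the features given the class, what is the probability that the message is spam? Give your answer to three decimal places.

spam: 0.4 × (1−0.55) × (1−0.2) = 0.144
legitimate: 0.6 × (1−0.85) × (1−0.55) = 0.0405
P(spam | x) = 0.144 / 0.1845 ≈ 0.780

0.780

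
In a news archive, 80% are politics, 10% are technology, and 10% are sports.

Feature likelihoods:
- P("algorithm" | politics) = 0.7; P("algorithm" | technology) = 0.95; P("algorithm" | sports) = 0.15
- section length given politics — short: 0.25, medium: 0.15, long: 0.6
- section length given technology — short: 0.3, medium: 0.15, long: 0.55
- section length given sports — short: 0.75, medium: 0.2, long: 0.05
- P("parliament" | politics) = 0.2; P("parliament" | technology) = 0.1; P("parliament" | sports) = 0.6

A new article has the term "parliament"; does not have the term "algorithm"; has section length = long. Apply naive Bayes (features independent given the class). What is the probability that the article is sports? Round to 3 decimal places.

0.081

politics: 0.8 × (1−0.7) × 0.6 × 0.2 = 0.0288
technology: 0.1 × (1−0.95) × 0.55 × 0.1 = 0.000275
sports: 0.1 × (1−0.15) × 0.05 × 0.6 = 0.00255
P(sports | x) = 0.00255 / 0.031625 ≈ 0.081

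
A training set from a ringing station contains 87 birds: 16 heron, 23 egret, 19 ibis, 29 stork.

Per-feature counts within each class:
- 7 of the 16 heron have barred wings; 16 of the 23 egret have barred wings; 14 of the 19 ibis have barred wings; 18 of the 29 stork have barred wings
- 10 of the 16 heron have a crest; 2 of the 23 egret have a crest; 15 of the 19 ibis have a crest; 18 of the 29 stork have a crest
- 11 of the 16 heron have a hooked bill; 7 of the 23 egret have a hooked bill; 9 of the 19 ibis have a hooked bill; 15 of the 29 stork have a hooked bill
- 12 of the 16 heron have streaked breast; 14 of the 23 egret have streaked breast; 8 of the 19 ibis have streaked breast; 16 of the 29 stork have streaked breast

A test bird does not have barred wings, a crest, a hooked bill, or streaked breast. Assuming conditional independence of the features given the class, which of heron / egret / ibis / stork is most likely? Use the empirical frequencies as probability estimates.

heron: (16/87) × (9/16) × (6/16) × (5/16) × (4/16) ≈ 0.00303071
egret: (23/87) × (7/23) × (21/23) × (16/23) × (9/23) ≈ 0.0199976
ibis: (19/87) × (5/19) × (4/19) × (10/19) × (11/19) ≈ 0.00368674
stork: (29/87) × (11/29) × (11/29) × (14/29) × (13/29) ≈ 0.0103787
Highest score → egret.

egret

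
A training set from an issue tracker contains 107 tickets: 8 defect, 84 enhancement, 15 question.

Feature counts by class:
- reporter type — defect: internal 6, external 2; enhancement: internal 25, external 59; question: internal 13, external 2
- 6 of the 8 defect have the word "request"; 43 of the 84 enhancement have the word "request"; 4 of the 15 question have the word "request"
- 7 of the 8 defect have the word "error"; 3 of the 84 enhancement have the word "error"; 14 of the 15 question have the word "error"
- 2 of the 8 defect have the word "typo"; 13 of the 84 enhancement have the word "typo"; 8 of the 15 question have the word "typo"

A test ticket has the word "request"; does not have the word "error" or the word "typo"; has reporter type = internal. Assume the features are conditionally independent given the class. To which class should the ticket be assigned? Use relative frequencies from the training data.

defect: (8/107) × (6/8) × (6/8) × (1/8) × (6/8) ≈ 0.00394276
enhancement: (84/107) × (25/84) × (43/84) × (81/84) × (71/84) ≈ 0.0974833
question: (15/107) × (13/15) × (4/15) × (1/15) × (7/15) ≈ 0.00100796
Highest score → enhancement.

enhancement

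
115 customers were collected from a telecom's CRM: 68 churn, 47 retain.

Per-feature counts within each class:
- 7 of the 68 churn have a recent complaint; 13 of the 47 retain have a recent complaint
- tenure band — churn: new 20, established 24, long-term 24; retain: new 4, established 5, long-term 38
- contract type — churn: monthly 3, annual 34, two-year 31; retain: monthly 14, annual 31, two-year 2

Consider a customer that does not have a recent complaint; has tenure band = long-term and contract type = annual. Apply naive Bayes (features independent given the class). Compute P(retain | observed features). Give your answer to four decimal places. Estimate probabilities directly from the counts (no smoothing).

churn: (68/115) × (61/68) × (24/68) × (34/68) ≈ 0.0936061
retain: (47/115) × (34/47) × (38/47) × (31/47) ≈ 0.157663
P(retain | x) = 0.157663 / 0.2512691 ≈ 0.6275

0.6275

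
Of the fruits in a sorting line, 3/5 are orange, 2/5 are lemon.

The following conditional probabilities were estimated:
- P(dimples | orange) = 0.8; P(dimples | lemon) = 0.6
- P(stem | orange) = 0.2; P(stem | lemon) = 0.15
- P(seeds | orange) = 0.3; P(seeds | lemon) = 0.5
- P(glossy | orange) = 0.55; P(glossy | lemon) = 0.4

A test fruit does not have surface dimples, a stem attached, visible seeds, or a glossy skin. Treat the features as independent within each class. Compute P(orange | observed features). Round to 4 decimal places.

orange: 0.6 × (1−0.8) × (1−0.2) × (1−0.3) × (1−0.55) = 0.03024
lemon: 0.4 × (1−0.6) × (1−0.15) × (1−0.5) × (1−0.4) = 0.0408
P(orange | x) = 0.03024 / 0.07104 ≈ 0.4257

0.4257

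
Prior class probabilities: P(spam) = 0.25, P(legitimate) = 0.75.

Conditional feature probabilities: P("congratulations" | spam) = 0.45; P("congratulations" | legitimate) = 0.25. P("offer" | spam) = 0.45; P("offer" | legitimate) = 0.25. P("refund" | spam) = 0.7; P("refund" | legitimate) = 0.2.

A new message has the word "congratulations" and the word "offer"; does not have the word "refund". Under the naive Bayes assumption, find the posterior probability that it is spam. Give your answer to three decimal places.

0.288

spam: 0.25 × 0.45 × 0.45 × (1−0.7) = 0.0151875
legitimate: 0.75 × 0.25 × 0.25 × (1−0.2) = 0.0375
P(spam | x) = 0.0151875 / 0.0526875 ≈ 0.288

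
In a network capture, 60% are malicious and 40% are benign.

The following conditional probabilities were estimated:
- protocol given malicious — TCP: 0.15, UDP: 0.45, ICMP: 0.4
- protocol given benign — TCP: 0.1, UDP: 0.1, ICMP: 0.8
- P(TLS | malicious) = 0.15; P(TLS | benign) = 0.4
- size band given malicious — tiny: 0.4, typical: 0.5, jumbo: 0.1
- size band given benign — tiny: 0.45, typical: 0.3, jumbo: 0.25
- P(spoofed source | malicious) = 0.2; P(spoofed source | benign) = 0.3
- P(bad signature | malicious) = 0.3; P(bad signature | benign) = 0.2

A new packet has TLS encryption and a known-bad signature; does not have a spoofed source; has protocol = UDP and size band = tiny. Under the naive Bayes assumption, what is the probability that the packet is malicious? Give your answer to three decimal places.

malicious: 0.6 × 0.45 × 0.15 × 0.4 × (1−0.2) × 0.3 = 0.003888
benign: 0.4 × 0.1 × 0.4 × 0.45 × (1−0.3) × 0.2 = 0.001008
P(malicious | x) = 0.003888 / 0.004896 ≈ 0.794

0.794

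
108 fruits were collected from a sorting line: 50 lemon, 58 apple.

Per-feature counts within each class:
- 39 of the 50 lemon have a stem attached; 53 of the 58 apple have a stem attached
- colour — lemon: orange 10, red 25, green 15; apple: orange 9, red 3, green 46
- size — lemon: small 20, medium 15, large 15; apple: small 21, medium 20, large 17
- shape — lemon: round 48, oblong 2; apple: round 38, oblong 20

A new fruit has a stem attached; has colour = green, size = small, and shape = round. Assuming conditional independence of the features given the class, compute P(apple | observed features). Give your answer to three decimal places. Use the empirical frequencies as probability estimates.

lemon: (50/108) × (39/50) × (15/50) × (20/50) × (48/50) = 0.0416
apple: (58/108) × (53/58) × (46/58) × (21/58) × (38/58) ≈ 0.092327
P(apple | x) = 0.092327 / 0.133927 ≈ 0.689

0.689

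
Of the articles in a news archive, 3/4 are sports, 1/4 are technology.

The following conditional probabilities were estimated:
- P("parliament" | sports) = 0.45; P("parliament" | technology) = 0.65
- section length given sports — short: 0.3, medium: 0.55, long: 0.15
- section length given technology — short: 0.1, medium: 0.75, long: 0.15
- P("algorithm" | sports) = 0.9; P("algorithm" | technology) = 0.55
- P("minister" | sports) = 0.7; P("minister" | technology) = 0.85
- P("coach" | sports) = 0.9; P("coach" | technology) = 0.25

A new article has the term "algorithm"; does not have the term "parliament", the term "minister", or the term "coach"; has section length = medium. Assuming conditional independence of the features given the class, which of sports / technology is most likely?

sports

sports: 0.75 × (1−0.45) × 0.55 × 0.9 × (1−0.7) × (1−0.9) = 0.006125625
technology: 0.25 × (1−0.65) × 0.75 × 0.55 × (1−0.85) × (1−0.25) = 0.004060546875
Highest score → sports.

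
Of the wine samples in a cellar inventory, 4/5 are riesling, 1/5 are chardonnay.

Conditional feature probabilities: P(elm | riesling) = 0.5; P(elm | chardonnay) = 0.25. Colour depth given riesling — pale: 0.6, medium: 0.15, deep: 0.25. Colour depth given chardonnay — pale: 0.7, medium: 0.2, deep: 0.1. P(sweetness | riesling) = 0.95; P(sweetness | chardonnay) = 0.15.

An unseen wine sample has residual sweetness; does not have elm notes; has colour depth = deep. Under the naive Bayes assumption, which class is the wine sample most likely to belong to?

riesling: 0.8 × (1−0.5) × 0.25 × 0.95 = 0.095
chardonnay: 0.2 × (1−0.25) × 0.1 × 0.15 = 0.00225
Highest score → riesling.

riesling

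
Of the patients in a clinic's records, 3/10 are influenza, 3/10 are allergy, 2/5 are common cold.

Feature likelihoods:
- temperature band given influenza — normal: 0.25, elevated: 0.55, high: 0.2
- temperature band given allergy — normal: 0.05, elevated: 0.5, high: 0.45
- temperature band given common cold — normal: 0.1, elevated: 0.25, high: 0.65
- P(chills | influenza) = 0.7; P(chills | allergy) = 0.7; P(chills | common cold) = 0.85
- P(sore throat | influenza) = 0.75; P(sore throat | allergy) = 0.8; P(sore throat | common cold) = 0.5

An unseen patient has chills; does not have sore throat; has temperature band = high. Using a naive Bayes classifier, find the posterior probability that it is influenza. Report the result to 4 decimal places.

influenza: 0.3 × 0.2 × 0.7 × (1−0.75) = 0.0105
allergy: 0.3 × 0.45 × 0.7 × (1−0.8) = 0.0189
common cold: 0.4 × 0.65 × 0.85 × (1−0.5) = 0.1105
P(influenza | x) = 0.0105 / 0.1399 ≈ 0.0751

0.0751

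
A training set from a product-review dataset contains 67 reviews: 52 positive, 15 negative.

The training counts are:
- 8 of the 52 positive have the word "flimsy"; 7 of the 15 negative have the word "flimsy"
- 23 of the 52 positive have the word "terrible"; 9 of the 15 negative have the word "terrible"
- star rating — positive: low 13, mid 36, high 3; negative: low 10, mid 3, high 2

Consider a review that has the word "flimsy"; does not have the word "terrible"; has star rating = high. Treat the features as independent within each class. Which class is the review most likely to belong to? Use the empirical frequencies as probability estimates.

negative

positive: (52/67) × (8/52) × (29/52) × (3/52) ≈ 0.00384174
negative: (15/67) × (7/15) × (6/15) × (2/15) ≈ 0.00557214
Highest score → negative.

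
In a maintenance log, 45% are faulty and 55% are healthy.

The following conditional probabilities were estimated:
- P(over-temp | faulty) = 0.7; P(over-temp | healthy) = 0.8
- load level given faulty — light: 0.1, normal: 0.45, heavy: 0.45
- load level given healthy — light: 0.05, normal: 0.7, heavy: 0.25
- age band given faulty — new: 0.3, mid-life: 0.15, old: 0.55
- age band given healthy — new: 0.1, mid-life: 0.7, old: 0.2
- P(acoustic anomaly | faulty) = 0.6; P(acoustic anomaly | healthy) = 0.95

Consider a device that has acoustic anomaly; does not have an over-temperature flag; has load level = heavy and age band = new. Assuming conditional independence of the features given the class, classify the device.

faulty: 0.45 × (1−0.7) × 0.45 × 0.3 × 0.6 = 0.010935
healthy: 0.55 × (1−0.8) × 0.25 × 0.1 × 0.95 = 0.0026125
Highest score → faulty.

faulty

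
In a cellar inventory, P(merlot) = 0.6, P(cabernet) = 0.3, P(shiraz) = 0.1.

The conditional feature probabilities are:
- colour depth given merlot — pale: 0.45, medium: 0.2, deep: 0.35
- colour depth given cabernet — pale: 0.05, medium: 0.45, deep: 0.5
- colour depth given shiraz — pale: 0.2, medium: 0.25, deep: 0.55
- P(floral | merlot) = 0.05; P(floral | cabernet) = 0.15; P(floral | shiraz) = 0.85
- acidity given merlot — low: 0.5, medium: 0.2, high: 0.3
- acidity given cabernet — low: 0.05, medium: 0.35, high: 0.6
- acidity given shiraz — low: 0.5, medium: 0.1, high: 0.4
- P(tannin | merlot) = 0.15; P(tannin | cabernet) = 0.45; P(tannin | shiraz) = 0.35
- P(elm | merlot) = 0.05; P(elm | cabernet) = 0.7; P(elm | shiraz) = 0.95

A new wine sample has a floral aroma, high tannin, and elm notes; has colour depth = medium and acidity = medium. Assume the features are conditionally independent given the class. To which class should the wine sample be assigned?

merlot: 0.6 × 0.2 × 0.05 × 0.2 × 0.15 × 0.05 = 0.000009
cabernet: 0.3 × 0.45 × 0.15 × 0.35 × 0.45 × 0.7 = 0.0022325625
shiraz: 0.1 × 0.25 × 0.85 × 0.1 × 0.35 × 0.95 = 0.0007065625
Highest score → cabernet.

cabernet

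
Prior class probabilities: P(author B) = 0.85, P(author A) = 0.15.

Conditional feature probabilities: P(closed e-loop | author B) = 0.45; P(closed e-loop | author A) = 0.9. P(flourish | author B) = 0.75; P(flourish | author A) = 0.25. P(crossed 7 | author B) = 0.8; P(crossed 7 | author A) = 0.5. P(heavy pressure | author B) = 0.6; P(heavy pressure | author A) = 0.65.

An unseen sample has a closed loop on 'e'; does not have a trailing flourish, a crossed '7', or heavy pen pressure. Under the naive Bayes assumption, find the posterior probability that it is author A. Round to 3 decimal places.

0.698

author B: 0.85 × 0.45 × (1−0.75) × (1−0.8) × (1−0.6) = 0.00765
author A: 0.15 × 0.9 × (1−0.25) × (1−0.5) × (1−0.65) = 0.01771875
P(author A | x) = 0.01771875 / 0.02536875 ≈ 0.698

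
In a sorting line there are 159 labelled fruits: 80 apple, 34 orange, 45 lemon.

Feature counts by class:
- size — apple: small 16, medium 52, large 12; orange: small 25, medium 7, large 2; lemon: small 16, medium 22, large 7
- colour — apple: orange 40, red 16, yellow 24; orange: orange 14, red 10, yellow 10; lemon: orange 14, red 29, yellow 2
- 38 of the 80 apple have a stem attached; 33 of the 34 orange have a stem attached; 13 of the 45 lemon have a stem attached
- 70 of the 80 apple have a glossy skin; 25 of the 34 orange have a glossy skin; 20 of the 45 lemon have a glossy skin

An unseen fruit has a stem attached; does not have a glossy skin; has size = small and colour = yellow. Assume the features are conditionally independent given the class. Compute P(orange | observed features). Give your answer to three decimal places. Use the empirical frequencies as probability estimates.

0.826

apple: (80/159) × (16/80) × (24/80) × (38/80) × (10/80) ≈ 0.00179245
orange: (34/159) × (25/34) × (10/34) × (33/34) × (9/34) ≈ 0.0118813
lemon: (45/159) × (16/45) × (2/45) × (13/45) × (25/45) ≈ 0.000717792
P(orange | x) = 0.0118813 / 0.014391542 ≈ 0.826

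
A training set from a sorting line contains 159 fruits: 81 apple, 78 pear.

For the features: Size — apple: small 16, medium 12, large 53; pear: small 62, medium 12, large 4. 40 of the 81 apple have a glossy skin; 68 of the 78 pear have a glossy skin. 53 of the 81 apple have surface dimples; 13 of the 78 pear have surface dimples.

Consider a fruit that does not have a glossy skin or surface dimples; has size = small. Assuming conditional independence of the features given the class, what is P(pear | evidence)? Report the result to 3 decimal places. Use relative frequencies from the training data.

0.703

apple: (81/159) × (16/81) × (41/81) × (28/81) ≈ 0.0176074
pear: (78/159) × (62/78) × (10/78) × (65/78) ≈ 0.0416599
P(pear | x) = 0.0416599 / 0.0592673 ≈ 0.703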